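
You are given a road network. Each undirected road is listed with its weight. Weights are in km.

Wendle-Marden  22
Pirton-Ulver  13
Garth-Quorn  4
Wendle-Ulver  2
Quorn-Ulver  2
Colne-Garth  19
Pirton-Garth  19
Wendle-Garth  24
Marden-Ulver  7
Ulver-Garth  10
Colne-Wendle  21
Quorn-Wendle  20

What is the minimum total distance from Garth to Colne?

19 km

Candidate routes:
Garth → Quorn → Ulver → Wendle → Colne: 4+2+2+21 = 29
Garth → Colne: 19 = 19
Cheapest is Garth → Colne at 19 km.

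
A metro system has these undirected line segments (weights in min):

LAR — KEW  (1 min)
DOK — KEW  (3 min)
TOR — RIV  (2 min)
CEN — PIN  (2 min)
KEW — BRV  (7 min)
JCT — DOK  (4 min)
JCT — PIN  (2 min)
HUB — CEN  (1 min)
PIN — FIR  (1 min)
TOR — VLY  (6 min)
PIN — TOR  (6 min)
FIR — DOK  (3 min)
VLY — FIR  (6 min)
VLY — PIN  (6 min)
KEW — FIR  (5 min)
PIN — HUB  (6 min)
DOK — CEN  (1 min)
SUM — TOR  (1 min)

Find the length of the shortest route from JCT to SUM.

Settle nodes by increasing distance from JCT:
JCT: 0
PIN: 2  (via JCT)
FIR: 3  (via PIN)
DOK: 4  (via JCT)
CEN: 4  (via PIN)
HUB: 5  (via CEN)
KEW: 7  (via DOK)
TOR: 8  (via PIN)
LAR: 8  (via KEW)
VLY: 8  (via PIN)
SUM: 9  (via TOR)
Shortest route: JCT → PIN → TOR → SUM = 9 min.

9 min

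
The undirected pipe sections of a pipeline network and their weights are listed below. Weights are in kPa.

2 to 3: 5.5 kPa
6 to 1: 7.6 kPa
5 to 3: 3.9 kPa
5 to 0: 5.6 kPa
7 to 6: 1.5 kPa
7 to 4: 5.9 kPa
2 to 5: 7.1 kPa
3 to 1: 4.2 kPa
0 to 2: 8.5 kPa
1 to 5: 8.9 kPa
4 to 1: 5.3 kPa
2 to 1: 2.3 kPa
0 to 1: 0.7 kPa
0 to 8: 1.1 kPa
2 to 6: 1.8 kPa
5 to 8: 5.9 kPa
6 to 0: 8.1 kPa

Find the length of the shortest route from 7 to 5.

Candidate routes:
7 → 6 → 2 → 5: 1.5+1.8+7.1 = 10.4
7 → 6 → 2 → 1 → 0 → 5: 1.5+1.8+2.3+0.7+5.6 = 11.9
Cheapest is 7 → 6 → 2 → 5 at 10.4 kPa.

10.4 kPa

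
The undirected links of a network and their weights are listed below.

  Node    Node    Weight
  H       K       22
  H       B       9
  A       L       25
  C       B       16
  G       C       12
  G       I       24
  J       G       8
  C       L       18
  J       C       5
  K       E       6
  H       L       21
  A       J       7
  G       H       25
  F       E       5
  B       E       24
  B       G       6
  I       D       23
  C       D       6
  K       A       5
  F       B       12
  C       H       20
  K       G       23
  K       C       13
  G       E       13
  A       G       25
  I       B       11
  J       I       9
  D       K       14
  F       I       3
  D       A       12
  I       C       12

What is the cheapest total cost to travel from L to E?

36

Enumerating some paths:
L → C → K → E: 18+13+6 = 37
L → C → I → F → E: 18+12+3+5 = 38
L → A → K → E: 25+5+6 = 36
Cheapest is L → A → K → E at 36.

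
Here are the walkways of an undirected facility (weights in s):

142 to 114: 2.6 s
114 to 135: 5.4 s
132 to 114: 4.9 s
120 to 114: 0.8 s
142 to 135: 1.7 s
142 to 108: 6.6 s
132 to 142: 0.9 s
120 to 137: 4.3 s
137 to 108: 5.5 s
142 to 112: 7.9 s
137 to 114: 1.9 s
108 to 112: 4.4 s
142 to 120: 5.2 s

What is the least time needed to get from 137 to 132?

5.4 s

Compare a few routes:
137 → 114 → 120 → 142 → 132: 1.9+0.8+5.2+0.9 = 8.8
137 → 120 → 114 → 142 → 132: 4.3+0.8+2.6+0.9 = 8.6
137 → 114 → 132: 1.9+4.9 = 6.8
137 → 114 → 142 → 132: 1.9+2.6+0.9 = 5.4
The minimum is 5.4 s via 137 → 114 → 142 → 132.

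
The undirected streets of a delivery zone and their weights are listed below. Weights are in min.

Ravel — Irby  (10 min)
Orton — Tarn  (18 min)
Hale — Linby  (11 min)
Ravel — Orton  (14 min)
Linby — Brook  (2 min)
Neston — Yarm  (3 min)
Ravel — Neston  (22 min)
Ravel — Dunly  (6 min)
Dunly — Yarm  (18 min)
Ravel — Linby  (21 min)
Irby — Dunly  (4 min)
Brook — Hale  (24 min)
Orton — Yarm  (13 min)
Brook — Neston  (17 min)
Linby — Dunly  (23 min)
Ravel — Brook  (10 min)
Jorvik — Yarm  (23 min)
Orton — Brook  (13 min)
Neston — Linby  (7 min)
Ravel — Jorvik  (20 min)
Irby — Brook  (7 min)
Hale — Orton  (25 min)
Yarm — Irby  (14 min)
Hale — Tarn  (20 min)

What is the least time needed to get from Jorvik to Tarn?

52 min

Shortest distances from Jorvik:
Jorvik: 0
Ravel: 20  (via Jorvik)
Yarm: 23  (via Jorvik)
Dunly: 26  (via Ravel)
Neston: 26  (via Yarm)
Brook: 30  (via Ravel)
Irby: 30  (via Ravel)
Linby: 32  (via Brook)
Orton: 34  (via Ravel)
Hale: 43  (via Linby)
Tarn: 52  (via Orton)
Shortest route: Jorvik–Ravel–Orton–Tarn = 52 min.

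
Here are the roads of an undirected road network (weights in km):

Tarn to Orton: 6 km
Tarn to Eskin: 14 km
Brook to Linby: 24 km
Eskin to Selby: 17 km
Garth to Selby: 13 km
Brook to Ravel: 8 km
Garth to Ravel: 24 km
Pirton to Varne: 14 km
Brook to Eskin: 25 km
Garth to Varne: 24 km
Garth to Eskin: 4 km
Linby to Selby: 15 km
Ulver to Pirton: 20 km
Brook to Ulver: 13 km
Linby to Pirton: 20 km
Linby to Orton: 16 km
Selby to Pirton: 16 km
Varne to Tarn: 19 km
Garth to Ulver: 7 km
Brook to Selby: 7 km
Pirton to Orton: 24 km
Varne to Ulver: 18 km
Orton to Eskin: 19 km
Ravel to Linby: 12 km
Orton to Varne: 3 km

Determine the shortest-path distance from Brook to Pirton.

23 km

Running Dijkstra from Brook:
Brook: 0
Selby: 7  (via Brook)
Ravel: 8  (via Brook)
Ulver: 13  (via Brook)
Garth: 20  (via Selby)
Linby: 20  (via Ravel)
Pirton: 23  (via Selby)
Shortest route: Brook → Selby → Pirton = 23 km.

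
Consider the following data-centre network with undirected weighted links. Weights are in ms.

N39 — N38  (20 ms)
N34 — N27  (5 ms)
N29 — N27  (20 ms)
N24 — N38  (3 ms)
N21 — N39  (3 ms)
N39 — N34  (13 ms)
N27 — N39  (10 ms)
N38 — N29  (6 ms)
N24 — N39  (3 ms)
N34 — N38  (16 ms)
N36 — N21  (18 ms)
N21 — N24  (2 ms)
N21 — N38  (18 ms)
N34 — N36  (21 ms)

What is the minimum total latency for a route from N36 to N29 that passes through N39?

Best N36 to N39: N36 → N21 → N39 costing 21
Best N39 to N29: N39 → N24 → N38 → N29 costing 12
Total via N39: 21 + 12 = 33 ms.

33 ms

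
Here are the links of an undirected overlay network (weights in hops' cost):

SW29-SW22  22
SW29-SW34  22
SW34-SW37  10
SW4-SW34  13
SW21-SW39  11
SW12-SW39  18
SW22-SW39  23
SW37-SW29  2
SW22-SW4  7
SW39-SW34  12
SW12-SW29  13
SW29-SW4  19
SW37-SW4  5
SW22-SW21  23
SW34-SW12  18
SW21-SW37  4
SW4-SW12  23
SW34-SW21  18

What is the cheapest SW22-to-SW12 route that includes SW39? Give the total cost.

Best SW22 to SW39: SW22 → SW39 costing 23
Shortest SW39→SW12: SW39 → SW12 = 18
Total via SW39: 23 + 18 = 41 hops' cost.

41 hops' cost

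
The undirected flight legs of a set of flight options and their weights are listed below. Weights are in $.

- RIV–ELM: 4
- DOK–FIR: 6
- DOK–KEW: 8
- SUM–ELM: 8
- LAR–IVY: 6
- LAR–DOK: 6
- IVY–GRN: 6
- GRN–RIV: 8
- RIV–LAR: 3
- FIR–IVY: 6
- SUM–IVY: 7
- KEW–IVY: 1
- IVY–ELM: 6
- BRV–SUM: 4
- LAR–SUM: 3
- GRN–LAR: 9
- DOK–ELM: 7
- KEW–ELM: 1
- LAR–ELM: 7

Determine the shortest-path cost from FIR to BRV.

Compare a few routes:
FIR → IVY → SUM → BRV: 6+7+4 = 17
FIR → IVY → LAR → SUM → BRV: 6+6+3+4 = 19
FIR → DOK → LAR → SUM → BRV: 6+6+3+4 = 19
Cheapest is FIR → IVY → SUM → BRV at $17.

$17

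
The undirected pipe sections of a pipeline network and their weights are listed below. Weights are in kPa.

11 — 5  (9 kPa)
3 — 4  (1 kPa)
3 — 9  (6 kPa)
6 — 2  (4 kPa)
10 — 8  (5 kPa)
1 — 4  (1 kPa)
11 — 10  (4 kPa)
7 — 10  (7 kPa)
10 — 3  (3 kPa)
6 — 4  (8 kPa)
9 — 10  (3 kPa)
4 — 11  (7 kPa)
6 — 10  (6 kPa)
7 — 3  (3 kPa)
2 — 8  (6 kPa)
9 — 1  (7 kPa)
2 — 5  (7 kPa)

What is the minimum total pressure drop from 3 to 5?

16 kPa

Running Dijkstra from 3:
3: 0
4: 1  (via 3)
1: 2  (via 4)
7: 3  (via 3)
10: 3  (via 3)
9: 6  (via 3)
11: 7  (via 10)
8: 8  (via 10)
6: 9  (via 4)
2: 13  (via 6)
5: 16  (via 11)
Shortest route: 3 → 10 → 11 → 5 = 16 kPa.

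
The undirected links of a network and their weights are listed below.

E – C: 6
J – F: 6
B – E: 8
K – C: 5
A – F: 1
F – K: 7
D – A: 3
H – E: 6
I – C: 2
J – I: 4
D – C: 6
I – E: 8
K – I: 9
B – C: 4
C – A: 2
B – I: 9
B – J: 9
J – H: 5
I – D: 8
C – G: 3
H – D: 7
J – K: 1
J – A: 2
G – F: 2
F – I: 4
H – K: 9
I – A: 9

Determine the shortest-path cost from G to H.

10

Candidate routes:
G–F–A–D–H: 2+1+3+7 = 13
G–F–A–J–H: 2+1+2+5 = 10
G–C–A–J–H: 3+2+2+5 = 12
The minimum is 10 via G–F–A–J–H.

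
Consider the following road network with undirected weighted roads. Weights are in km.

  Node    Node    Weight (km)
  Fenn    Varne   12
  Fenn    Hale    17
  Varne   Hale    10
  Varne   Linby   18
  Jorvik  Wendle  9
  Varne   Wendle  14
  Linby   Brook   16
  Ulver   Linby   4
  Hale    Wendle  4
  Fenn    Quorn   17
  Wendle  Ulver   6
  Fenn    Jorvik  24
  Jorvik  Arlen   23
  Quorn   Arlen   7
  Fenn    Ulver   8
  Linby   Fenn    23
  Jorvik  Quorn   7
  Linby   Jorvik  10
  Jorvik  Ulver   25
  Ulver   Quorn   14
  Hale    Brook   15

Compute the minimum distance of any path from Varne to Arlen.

36 km

Enumerating some paths:
Varne - Wendle - Jorvik - Quorn - Arlen: 14+9+7+7 = 37
Varne - Fenn - Quorn - Arlen: 12+17+7 = 36
Varne - Wendle - Ulver - Quorn - Arlen: 14+6+14+7 = 41
Varne - Hale - Wendle - Jorvik - Quorn - Arlen: 10+4+9+7+7 = 37
The minimum is 36 km via Varne - Fenn - Quorn - Arlen.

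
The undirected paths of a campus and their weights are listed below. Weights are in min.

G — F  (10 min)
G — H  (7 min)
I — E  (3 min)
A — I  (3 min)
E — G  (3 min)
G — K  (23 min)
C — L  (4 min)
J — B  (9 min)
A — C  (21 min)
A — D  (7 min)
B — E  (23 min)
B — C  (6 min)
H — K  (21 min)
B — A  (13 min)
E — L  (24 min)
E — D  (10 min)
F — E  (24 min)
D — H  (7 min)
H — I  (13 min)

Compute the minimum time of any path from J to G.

Enumerating some paths:
J → B → E → G: 9+23+3 = 35
J → B → A → I → E → G: 9+13+3+3+3 = 31
The minimum is 31 min via J → B → A → I → E → G.

31 min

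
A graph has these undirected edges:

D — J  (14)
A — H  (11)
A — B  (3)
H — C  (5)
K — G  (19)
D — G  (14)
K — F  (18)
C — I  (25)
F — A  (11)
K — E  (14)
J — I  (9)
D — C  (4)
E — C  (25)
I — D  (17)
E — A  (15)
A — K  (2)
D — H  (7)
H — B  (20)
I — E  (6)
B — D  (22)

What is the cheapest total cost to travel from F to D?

29

Running Dijkstra from F:
F: 0
A: 11  (via F)
K: 13  (via A)
B: 14  (via A)
H: 22  (via A)
E: 26  (via A)
C: 27  (via H)
D: 29  (via H)
Shortest route: F–A–H–D = 29.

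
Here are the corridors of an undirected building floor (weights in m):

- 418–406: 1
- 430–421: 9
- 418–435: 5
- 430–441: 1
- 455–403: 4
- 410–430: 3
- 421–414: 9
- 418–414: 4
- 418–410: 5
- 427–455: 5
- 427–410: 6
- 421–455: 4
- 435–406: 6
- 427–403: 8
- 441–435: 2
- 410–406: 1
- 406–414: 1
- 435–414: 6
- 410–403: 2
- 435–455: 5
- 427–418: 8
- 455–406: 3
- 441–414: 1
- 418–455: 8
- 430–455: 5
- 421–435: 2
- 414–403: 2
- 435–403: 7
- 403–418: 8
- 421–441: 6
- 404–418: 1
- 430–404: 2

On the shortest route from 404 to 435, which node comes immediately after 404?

430

Enumerating some paths:
404 → 418 → 414 → 441 → 435: 1+4+1+2 = 8
404 → 430 → 441 → 435: 2+1+2 = 5
404 → 418 → 406 → 414 → 441 → 435: 1+1+1+1+2 = 6
404 → 418 → 435: 1+5 = 6
Cheapest is 404 → 430 → 441 → 435 at 5 m.
So from 404 the first move is to 430.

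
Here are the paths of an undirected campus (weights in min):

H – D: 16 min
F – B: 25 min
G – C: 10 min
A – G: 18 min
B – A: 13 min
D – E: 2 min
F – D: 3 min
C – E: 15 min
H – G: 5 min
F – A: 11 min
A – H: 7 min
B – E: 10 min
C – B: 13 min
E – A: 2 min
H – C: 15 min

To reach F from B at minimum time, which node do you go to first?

E

Compare a few routes:
B → E → D → F: 10+2+3 = 15
B → A → E → D → F: 13+2+2+3 = 20
The minimum is 15 min via B → E → D → F.
So from B the first move is to E.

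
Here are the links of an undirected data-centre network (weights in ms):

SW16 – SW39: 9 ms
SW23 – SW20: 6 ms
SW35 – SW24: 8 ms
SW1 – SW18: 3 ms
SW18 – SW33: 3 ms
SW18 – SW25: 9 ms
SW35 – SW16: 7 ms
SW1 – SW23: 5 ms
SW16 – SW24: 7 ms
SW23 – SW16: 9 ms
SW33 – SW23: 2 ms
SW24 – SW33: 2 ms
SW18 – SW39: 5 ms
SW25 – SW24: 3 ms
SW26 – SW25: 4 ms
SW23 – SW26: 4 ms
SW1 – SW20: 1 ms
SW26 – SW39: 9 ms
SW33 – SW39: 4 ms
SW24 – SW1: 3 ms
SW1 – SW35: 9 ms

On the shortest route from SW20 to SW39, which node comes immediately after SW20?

SW1

Compare a few routes:
SW20–SW1–SW24–SW33–SW39: 1+3+2+4 = 10
SW20–SW1–SW18–SW33–SW39: 1+3+3+4 = 11
SW20–SW1–SW18–SW39: 1+3+5 = 9
The minimum is 9 ms via SW20–SW1–SW18–SW39.
So from SW20 the first move is to SW1.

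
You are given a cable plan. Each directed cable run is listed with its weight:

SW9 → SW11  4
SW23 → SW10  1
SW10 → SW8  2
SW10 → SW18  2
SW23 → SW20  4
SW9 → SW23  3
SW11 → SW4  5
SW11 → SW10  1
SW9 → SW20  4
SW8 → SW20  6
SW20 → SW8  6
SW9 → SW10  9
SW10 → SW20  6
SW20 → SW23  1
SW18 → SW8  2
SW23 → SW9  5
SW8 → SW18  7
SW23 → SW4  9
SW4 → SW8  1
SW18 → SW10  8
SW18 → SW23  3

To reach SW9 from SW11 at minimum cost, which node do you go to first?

SW10

Candidate routes:
SW11 → SW10 → SW20 → SW23 → SW9: 1+6+1+5 = 13
SW11 → SW10 → SW18 → SW23 → SW9: 1+2+3+5 = 11
SW11 → SW10 → SW8 → SW20 → SW23 → SW9: 1+2+6+1+5 = 15
The minimum is 11 via SW11 → SW10 → SW18 → SW23 → SW9.
So from SW11 the first move is to SW10.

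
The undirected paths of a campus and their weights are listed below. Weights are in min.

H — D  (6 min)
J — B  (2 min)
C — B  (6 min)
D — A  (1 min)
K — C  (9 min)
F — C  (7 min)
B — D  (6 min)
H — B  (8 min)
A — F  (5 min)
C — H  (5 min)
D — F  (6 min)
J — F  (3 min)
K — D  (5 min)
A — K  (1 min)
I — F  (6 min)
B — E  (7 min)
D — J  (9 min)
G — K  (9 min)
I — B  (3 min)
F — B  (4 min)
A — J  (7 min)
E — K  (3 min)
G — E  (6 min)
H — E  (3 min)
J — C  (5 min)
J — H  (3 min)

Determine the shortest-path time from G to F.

15 min

Shortest distances from G:
G: 0
E: 6  (via G)
H: 9  (via E)
K: 9  (via G)
A: 10  (via K)
D: 11  (via A)
J: 12  (via H)
B: 13  (via E)
C: 14  (via H)
F: 15  (via A)
Shortest route: G → K → A → F = 15 min.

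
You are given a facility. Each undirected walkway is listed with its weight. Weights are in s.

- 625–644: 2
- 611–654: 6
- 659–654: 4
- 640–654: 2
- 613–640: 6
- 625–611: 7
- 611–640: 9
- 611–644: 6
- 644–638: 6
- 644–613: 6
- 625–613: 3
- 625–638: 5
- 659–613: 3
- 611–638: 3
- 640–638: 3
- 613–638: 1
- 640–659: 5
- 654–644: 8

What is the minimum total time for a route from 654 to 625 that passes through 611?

Shortest 654→611: 654 → 611 = 6
Best 611 to 625: 611 → 625 costing 7
Total via 611: 6 + 7 = 13 s.

13 s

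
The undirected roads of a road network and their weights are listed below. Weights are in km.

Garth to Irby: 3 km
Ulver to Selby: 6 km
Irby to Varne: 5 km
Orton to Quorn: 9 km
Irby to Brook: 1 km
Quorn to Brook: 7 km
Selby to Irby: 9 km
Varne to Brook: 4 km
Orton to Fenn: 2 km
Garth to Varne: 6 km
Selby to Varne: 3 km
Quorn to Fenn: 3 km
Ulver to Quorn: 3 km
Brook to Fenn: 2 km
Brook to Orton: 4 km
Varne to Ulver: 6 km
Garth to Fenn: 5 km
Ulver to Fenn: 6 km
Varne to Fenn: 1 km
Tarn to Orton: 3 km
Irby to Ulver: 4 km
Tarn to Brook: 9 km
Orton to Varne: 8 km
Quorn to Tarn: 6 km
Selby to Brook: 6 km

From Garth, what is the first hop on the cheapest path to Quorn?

Fenn

Candidate routes:
Garth - Irby - Brook - Fenn - Quorn: 3+1+2+3 = 9
Garth - Fenn - Quorn: 5+3 = 8
Cheapest is Garth - Fenn - Quorn at 8 km.
So from Garth the first move is to Fenn.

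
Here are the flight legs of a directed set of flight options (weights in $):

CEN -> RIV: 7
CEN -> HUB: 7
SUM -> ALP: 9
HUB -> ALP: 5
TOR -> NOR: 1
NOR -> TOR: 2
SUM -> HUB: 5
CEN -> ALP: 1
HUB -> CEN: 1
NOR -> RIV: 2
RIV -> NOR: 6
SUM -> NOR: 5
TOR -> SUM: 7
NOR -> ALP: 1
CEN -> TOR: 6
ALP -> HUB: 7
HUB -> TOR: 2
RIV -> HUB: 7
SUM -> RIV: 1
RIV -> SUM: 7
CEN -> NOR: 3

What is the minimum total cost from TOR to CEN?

Candidate routes:
TOR - SUM - HUB - CEN: 7+5+1 = 13
TOR - NOR - RIV - SUM - HUB - CEN: 1+2+7+5+1 = 16
TOR - NOR - RIV - HUB - CEN: 1+2+7+1 = 11
TOR - NOR - ALP - HUB - CEN: 1+1+7+1 = 10
Cheapest is TOR - NOR - ALP - HUB - CEN at $10.

$10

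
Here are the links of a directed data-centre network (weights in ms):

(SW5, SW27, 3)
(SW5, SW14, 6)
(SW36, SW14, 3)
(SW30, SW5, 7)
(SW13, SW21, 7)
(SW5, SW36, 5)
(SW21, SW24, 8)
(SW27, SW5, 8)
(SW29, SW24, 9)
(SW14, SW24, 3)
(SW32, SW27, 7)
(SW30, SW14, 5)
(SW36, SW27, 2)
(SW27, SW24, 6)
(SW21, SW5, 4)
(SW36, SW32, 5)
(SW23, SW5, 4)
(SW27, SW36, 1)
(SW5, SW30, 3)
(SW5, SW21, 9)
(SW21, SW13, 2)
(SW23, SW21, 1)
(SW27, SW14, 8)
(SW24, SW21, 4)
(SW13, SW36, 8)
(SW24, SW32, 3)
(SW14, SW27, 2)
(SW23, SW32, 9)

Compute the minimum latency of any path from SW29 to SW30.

20 ms

Running Dijkstra from SW29:
SW29: 0
SW24: 9  (via SW29)
SW32: 12  (via SW24)
SW21: 13  (via SW24)
SW13: 15  (via SW21)
SW5: 17  (via SW21)
SW27: 19  (via SW32)
SW30: 20  (via SW5)
Shortest route: SW29 → SW24 → SW21 → SW5 → SW30 = 20 ms.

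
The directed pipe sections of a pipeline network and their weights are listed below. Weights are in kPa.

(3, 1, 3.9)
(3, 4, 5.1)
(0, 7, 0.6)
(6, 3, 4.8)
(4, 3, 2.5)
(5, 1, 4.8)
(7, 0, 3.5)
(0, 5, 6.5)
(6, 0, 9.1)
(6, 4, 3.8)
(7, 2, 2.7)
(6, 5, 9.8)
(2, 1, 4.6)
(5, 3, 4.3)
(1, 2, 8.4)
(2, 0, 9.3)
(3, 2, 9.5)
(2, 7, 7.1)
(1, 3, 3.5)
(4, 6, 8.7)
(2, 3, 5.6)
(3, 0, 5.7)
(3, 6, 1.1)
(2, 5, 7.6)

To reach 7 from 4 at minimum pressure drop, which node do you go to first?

3

Candidate routes:
4 - 3 - 6 - 0 - 7: 2.5+1.1+9.1+0.6 = 13.3
4 - 3 - 0 - 7: 2.5+5.7+0.6 = 8.8
4 - 6 - 0 - 7: 8.7+9.1+0.6 = 18.4
The minimum is 8.8 kPa via 4 - 3 - 0 - 7.
So from 4 the first move is to 3.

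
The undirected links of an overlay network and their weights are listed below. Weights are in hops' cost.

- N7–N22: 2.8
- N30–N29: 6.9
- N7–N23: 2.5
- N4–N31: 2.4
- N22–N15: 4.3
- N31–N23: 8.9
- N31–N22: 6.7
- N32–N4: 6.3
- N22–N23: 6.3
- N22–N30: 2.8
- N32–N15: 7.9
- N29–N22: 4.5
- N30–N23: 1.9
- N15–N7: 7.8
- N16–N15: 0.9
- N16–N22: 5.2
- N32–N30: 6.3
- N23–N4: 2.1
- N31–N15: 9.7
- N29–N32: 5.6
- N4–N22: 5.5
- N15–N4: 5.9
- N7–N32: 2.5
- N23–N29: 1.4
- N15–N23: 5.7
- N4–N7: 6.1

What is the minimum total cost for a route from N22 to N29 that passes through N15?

11.4 hops' cost

Best N22 to N15: N22 → N15 costing 4.3
Shortest N15→N29: N15 → N23 → N29 = 7.1
Total via N15: 4.3 + 7.1 = 11.4 hops' cost.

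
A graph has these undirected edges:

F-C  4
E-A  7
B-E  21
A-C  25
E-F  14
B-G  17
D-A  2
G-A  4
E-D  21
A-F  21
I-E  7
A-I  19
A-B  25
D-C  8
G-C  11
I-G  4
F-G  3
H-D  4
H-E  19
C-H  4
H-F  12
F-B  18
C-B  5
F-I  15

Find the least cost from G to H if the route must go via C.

11

Shortest G→C: G → F → C = 7
Shortest C→H: C → H = 4
Total via C: 7 + 4 = 11.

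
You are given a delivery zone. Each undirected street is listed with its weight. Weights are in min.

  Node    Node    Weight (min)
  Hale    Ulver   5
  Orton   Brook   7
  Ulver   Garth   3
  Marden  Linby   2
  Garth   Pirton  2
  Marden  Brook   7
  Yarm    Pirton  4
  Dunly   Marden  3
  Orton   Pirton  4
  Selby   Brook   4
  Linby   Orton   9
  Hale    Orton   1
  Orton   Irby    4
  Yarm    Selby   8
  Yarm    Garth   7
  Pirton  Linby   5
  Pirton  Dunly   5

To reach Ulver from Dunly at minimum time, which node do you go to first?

Pirton

Candidate routes:
Dunly → Pirton → Orton → Hale → Ulver: 5+4+1+5 = 15
Dunly → Pirton → Garth → Ulver: 5+2+3 = 10
Dunly → Pirton → Yarm → Garth → Ulver: 5+4+7+3 = 19
Dunly → Marden → Linby → Pirton → Garth → Ulver: 3+2+5+2+3 = 15
Cheapest is Dunly → Pirton → Garth → Ulver at 10 min.
So from Dunly the first move is to Pirton.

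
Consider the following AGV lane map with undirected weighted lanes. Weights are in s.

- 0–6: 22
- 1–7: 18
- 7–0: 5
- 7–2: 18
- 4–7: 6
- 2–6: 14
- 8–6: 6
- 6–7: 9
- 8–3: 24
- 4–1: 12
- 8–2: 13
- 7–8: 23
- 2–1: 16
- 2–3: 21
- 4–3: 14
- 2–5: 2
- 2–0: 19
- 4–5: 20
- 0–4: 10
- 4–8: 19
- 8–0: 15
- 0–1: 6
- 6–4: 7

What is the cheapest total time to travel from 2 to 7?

Running Dijkstra from 2:
2: 0
5: 2  (via 2)
8: 13  (via 2)
6: 14  (via 2)
1: 16  (via 2)
7: 18  (via 2)
Shortest route: 2–7 = 18 s.

18 s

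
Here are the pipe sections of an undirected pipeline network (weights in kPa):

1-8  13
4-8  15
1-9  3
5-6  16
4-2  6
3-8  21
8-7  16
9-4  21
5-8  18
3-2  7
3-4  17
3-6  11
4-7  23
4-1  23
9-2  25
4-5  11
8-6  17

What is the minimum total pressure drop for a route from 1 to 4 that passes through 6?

54 kPa

Shortest 1→6: 1–8–6 = 30
Shortest 6→4: 6–3–2–4 = 24
Total via 6: 30 + 24 = 54 kPa.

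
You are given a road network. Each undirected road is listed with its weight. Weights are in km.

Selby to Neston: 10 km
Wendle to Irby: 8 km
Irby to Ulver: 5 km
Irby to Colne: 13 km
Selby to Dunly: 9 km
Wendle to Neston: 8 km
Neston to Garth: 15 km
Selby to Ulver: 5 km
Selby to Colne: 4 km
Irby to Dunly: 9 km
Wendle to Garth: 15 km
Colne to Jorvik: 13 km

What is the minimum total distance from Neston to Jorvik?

Compare a few routes:
Neston - Wendle - Irby - Colne - Jorvik: 8+8+13+13 = 42
Neston - Selby - Colne - Jorvik: 10+4+13 = 27
Cheapest is Neston - Selby - Colne - Jorvik at 27 km.

27 km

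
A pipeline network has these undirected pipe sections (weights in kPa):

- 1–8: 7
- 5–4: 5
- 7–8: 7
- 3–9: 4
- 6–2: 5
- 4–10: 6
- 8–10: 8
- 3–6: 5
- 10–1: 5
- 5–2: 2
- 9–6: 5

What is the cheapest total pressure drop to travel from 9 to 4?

Candidate routes:
9–6–2–5–4: 5+5+2+5 = 17
9–3–6–2–5–4: 4+5+5+2+5 = 21
Cheapest is 9–6–2–5–4 at 17 kPa.

17 kPa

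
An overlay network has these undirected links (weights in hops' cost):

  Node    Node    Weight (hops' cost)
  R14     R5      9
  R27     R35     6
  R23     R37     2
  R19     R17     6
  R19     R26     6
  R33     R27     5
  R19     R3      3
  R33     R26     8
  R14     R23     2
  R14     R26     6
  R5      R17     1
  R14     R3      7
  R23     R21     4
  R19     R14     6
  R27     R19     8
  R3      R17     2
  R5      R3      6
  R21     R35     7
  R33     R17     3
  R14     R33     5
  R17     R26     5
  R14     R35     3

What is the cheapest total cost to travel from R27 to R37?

13 hops' cost

Enumerating some paths:
R27–R35–R14–R23–R37: 6+3+2+2 = 13
R27–R33–R14–R23–R37: 5+5+2+2 = 14
The minimum is 13 hops' cost via R27–R35–R14–R23–R37.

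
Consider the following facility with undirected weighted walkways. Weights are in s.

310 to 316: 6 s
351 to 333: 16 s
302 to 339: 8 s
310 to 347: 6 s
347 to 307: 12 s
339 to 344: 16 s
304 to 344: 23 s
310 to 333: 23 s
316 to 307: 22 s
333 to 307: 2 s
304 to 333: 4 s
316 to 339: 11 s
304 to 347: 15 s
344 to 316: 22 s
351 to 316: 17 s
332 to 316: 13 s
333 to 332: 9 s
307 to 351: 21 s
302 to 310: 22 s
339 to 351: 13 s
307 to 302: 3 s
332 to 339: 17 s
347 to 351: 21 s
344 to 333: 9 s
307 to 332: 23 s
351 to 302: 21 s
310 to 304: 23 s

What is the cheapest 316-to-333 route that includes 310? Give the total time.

Best 316 to 310: 316 → 310 costing 6
Shortest 310→333: 310 → 347 → 307 → 333 = 20
Total via 310: 6 + 20 = 26 s.

26 s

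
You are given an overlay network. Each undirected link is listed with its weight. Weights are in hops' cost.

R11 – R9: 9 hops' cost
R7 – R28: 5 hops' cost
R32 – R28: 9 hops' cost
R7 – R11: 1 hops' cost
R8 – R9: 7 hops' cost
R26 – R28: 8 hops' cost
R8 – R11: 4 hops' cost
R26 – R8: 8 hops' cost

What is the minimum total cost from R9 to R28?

15 hops' cost

Compare a few routes:
R9 - R11 - R8 - R26 - R28: 9+4+8+8 = 29
R9 - R8 - R11 - R7 - R28: 7+4+1+5 = 17
R9 - R8 - R26 - R28: 7+8+8 = 23
R9 - R11 - R7 - R28: 9+1+5 = 15
The minimum is 15 hops' cost via R9 - R11 - R7 - R28.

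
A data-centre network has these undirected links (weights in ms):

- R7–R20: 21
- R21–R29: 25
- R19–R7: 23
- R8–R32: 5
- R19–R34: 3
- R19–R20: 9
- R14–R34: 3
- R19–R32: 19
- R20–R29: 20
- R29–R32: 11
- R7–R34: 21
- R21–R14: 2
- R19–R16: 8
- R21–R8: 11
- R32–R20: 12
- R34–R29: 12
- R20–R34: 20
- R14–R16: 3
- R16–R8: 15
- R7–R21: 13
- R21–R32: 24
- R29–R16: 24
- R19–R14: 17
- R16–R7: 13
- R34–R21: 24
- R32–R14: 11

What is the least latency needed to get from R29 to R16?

18 ms

Enumerating some paths:
R29 - R16: 24 = 24
R29 - R34 - R14 - R16: 12+3+3 = 18
R29 - R34 - R19 - R16: 12+3+8 = 23
The minimum is 18 ms via R29 - R34 - R14 - R16.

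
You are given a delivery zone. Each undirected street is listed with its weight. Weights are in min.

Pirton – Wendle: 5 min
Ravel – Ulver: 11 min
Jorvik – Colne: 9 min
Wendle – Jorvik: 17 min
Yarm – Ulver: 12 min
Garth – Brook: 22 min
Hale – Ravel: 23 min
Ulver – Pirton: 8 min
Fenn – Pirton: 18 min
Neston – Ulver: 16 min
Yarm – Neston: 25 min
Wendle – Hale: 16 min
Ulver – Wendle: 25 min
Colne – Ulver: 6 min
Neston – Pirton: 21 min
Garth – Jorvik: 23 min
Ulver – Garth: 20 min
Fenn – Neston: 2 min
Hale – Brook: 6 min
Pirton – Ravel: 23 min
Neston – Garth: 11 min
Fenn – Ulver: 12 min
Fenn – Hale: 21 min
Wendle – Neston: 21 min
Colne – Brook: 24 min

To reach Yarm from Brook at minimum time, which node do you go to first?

Compare a few routes:
Brook–Colne–Ulver–Yarm: 24+6+12 = 42
Brook–Hale–Wendle–Pirton–Ulver–Yarm: 6+16+5+8+12 = 47
Brook–Hale–Fenn–Ulver–Yarm: 6+21+12+12 = 51
Cheapest is Brook–Colne–Ulver–Yarm at 42 min.
So from Brook the first move is to Colne.

Colne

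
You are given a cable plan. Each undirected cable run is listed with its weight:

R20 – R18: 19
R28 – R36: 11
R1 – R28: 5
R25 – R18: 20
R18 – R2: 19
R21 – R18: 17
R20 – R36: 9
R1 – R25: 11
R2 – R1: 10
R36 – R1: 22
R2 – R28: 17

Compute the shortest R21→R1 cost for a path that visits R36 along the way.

Best R21 to R36: R21 → R18 → R20 → R36 costing 45
Best R36 to R1: R36 → R28 → R1 costing 16
Total via R36: 45 + 16 = 61.

61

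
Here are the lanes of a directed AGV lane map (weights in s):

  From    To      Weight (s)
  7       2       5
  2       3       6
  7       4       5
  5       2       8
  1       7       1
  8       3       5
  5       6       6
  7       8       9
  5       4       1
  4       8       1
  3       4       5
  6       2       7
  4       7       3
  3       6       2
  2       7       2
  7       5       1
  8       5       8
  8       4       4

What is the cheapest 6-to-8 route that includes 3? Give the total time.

Shortest 6→3: 6 → 2 → 3 = 13
Best 3 to 8: 3 → 4 → 8 costing 6
Total via 3: 13 + 6 = 19 s.

19 s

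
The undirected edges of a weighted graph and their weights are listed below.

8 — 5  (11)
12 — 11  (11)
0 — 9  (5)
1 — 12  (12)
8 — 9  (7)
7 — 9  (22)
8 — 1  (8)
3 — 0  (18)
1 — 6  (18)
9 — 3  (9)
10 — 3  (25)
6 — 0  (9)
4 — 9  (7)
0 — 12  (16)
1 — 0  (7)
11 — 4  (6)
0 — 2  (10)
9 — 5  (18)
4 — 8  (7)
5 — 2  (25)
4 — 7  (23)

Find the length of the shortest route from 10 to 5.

52

Running Dijkstra from 10:
10: 0
3: 25  (via 10)
9: 34  (via 3)
0: 39  (via 9)
4: 41  (via 9)
8: 41  (via 9)
1: 46  (via 0)
11: 47  (via 4)
6: 48  (via 0)
2: 49  (via 0)
5: 52  (via 9)
Shortest route: 10 → 3 → 9 → 5 = 52.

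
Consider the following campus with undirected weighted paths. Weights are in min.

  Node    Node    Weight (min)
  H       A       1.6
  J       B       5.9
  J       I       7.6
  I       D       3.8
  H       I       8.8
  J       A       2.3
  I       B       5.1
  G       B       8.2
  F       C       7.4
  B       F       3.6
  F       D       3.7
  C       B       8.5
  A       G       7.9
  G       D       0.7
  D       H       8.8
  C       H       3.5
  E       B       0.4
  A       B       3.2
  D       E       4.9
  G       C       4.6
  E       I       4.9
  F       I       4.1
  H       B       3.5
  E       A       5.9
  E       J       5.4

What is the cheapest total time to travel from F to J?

Shortest distances from F:
F: 0
B: 3.6  (via F)
D: 3.7  (via F)
E: 4  (via B)
I: 4.1  (via F)
G: 4.4  (via D)
A: 6.8  (via B)
H: 7.1  (via B)
C: 7.4  (via F)
J: 9.1  (via A)
Shortest route: F → B → A → J = 9.1 min.

9.1 min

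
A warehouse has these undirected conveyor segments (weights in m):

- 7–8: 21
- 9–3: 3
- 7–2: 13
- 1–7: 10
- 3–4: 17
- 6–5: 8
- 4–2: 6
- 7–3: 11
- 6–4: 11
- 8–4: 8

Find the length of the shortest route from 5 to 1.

Enumerating some paths:
5 - 6 - 4 - 8 - 7 - 1: 8+11+8+21+10 = 58
5 - 6 - 4 - 2 - 7 - 1: 8+11+6+13+10 = 48
5 - 6 - 4 - 3 - 7 - 1: 8+11+17+11+10 = 57
The minimum is 48 m via 5 - 6 - 4 - 2 - 7 - 1.

48 m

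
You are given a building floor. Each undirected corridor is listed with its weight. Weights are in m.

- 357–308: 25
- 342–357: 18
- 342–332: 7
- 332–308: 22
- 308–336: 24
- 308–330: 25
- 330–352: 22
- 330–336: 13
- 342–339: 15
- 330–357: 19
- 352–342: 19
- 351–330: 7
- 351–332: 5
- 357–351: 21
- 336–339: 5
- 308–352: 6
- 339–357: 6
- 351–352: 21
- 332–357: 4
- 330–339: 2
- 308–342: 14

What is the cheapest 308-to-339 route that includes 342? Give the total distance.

Shortest 308→342: 308–342 = 14
Best 342 to 339: 342–339 costing 15
Total via 342: 14 + 15 = 29 m.

29 m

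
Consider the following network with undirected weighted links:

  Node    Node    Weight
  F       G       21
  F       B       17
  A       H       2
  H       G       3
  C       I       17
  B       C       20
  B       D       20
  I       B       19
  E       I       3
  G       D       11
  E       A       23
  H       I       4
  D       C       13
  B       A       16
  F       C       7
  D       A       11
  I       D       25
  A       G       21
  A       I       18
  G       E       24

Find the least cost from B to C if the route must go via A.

39

Shortest B→A: B–A = 16
Best A to C: A–H–I–C costing 23
Total via A: 16 + 23 = 39.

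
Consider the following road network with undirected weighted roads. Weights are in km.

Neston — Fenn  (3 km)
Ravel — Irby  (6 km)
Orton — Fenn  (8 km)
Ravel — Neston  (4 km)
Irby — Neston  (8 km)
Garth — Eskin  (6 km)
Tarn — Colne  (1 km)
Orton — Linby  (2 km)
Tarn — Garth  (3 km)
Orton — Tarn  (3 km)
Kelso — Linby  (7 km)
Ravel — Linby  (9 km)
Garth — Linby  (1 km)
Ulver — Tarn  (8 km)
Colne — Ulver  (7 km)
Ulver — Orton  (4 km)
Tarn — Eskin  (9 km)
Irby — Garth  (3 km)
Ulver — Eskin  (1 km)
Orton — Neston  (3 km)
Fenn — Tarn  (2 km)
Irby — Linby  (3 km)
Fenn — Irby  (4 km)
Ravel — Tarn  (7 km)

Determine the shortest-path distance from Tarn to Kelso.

11 km

Shortest distances from Tarn:
Tarn: 0
Colne: 1  (via Tarn)
Fenn: 2  (via Tarn)
Orton: 3  (via Tarn)
Garth: 3  (via Tarn)
Linby: 4  (via Garth)
Neston: 5  (via Fenn)
Irby: 6  (via Fenn)
Ravel: 7  (via Tarn)
Ulver: 7  (via Orton)
Eskin: 8  (via Ulver)
Kelso: 11  (via Linby)
Shortest route: Tarn → Garth → Linby → Kelso = 11 km.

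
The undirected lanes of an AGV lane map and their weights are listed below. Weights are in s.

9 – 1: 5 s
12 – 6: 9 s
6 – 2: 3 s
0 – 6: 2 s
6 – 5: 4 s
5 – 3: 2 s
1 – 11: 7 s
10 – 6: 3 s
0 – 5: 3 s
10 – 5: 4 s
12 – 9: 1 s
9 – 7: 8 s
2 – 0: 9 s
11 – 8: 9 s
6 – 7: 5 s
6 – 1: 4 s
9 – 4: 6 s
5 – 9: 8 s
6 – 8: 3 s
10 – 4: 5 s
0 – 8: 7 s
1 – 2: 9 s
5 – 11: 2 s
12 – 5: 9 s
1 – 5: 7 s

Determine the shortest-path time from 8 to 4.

Settle nodes by increasing distance from 8:
8: 0
6: 3  (via 8)
0: 5  (via 6)
2: 6  (via 6)
10: 6  (via 6)
1: 7  (via 6)
5: 7  (via 6)
7: 8  (via 6)
3: 9  (via 5)
11: 9  (via 8)
4: 11  (via 10)
Shortest route: 8 → 6 → 10 → 4 = 11 s.

11 s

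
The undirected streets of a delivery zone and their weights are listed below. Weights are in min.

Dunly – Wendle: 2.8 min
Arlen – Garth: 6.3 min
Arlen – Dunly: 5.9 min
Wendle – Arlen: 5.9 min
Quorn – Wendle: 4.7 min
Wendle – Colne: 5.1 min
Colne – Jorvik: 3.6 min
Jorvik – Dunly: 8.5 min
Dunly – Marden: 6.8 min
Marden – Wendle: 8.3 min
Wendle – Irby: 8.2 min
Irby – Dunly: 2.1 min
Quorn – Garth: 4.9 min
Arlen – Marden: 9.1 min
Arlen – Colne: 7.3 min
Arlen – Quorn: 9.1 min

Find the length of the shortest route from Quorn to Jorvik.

13.4 min

Shortest distances from Quorn:
Quorn: 0
Wendle: 4.7  (via Quorn)
Garth: 4.9  (via Quorn)
Dunly: 7.5  (via Wendle)
Arlen: 9.1  (via Quorn)
Irby: 9.6  (via Dunly)
Colne: 9.8  (via Wendle)
Marden: 13  (via Wendle)
Jorvik: 13.4  (via Colne)
Shortest route: Quorn → Wendle → Colne → Jorvik = 13.4 min.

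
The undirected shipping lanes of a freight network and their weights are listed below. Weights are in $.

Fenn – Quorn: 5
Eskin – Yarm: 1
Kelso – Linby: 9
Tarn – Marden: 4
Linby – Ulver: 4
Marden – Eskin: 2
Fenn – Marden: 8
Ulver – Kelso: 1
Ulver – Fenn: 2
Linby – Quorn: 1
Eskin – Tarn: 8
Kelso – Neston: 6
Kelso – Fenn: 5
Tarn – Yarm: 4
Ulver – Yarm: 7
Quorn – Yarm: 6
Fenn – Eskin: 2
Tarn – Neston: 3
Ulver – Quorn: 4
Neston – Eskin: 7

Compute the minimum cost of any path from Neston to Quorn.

Compare a few routes:
Neston - Kelso - Ulver - Quorn: 6+1+4 = 11
Neston - Tarn - Yarm - Quorn: 3+4+6 = 13
Neston - Kelso - Ulver - Linby - Quorn: 6+1+4+1 = 12
Cheapest is Neston - Kelso - Ulver - Quorn at $11.

$11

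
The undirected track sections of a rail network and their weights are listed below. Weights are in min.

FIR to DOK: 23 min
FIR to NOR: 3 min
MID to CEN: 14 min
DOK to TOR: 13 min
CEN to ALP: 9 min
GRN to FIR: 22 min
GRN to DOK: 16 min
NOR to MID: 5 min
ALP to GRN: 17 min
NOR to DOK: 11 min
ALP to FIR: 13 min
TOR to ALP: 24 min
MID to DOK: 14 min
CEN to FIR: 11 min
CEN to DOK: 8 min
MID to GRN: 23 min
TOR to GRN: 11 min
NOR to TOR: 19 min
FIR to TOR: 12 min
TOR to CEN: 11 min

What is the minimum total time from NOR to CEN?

14 min

Compare a few routes:
NOR–DOK–CEN: 11+8 = 19
NOR–MID–CEN: 5+14 = 19
NOR–FIR–ALP–CEN: 3+13+9 = 25
NOR–FIR–CEN: 3+11 = 14
The minimum is 14 min via NOR–FIR–CEN.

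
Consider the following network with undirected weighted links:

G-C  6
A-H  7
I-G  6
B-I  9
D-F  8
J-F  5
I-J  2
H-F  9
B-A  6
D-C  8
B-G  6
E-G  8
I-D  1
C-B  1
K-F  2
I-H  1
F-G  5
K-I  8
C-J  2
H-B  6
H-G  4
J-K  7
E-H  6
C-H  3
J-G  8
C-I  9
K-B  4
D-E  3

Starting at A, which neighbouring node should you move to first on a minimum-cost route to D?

H

Candidate routes:
A - H - I - D: 7+1+1 = 9
A - B - C - H - I - D: 6+1+3+1+1 = 12
The minimum is 9 via A - H - I - D.
So from A the first move is to H.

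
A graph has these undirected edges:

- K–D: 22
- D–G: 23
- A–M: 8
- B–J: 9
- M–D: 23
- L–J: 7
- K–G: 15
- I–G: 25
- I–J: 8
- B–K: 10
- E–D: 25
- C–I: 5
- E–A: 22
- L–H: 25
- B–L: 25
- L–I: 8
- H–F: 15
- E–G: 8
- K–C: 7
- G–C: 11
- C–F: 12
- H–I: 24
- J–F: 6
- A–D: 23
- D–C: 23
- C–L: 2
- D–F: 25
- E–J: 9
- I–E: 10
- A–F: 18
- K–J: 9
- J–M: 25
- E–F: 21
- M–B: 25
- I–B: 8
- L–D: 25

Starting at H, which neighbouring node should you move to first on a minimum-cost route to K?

Candidate routes:
H–F–C–K: 15+12+7 = 34
H–I–C–K: 24+5+7 = 36
H–L–C–K: 25+2+7 = 34
H–F–J–K: 15+6+9 = 30
Cheapest is H–F–J–K at 30.
So from H the first move is to F.

F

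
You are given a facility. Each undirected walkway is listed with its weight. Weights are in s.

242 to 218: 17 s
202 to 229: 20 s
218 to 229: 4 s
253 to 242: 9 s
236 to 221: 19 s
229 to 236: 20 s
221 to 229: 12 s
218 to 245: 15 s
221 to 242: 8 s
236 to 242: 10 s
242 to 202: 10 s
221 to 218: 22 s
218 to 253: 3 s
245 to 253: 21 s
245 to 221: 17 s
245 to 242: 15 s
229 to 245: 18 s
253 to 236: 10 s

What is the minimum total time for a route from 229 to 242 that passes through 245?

33 s

Best 229 to 245: 229 → 245 costing 18
Shortest 245→242: 245 → 242 = 15
Total via 245: 18 + 15 = 33 s.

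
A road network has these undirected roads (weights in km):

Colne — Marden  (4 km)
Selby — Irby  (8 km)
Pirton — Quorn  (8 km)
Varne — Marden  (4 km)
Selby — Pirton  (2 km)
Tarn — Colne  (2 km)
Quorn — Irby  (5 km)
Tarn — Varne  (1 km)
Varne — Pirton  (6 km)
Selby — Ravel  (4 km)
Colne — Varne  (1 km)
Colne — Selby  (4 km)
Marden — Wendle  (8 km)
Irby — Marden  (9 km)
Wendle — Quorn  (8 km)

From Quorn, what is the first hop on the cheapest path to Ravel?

Enumerating some paths:
Quorn–Pirton–Selby–Ravel: 8+2+4 = 14
Quorn–Irby–Selby–Ravel: 5+8+4 = 17
The minimum is 14 km via Quorn–Pirton–Selby–Ravel.
So from Quorn the first move is to Pirton.

Pirton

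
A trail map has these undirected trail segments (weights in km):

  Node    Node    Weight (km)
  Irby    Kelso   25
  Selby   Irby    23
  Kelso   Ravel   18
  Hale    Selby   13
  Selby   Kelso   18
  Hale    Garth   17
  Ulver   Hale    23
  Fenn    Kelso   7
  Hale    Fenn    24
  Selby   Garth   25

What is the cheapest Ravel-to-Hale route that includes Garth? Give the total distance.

78 km

Shortest Ravel→Garth: Ravel → Kelso → Selby → Garth = 61
Shortest Garth→Hale: Garth → Hale = 17
Total via Garth: 61 + 17 = 78 km.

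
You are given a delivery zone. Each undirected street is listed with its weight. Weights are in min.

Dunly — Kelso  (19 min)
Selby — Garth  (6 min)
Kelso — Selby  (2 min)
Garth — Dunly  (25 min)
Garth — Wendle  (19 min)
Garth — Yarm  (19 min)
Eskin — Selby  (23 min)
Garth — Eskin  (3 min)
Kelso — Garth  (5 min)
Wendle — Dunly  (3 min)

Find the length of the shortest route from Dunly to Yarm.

Settle nodes by increasing distance from Dunly:
Dunly: 0
Wendle: 3  (via Dunly)
Kelso: 19  (via Dunly)
Selby: 21  (via Kelso)
Garth: 22  (via Wendle)
Eskin: 25  (via Garth)
Yarm: 41  (via Garth)
Shortest route: Dunly–Wendle–Garth–Yarm = 41 min.

41 min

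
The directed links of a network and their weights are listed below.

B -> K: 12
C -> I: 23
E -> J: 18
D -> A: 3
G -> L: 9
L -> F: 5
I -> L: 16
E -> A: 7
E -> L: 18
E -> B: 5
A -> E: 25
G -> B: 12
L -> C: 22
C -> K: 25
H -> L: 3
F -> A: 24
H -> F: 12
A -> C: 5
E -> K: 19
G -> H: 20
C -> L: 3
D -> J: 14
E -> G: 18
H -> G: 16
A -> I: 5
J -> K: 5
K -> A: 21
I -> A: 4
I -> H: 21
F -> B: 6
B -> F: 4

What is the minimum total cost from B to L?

36

Enumerating some paths:
B–F–A–I–L: 4+24+5+16 = 49
B–K–A–C–L: 12+21+5+3 = 41
B–F–A–C–L: 4+24+5+3 = 36
B–K–A–I–L: 12+21+5+16 = 54
Cheapest is B–F–A–C–L at 36.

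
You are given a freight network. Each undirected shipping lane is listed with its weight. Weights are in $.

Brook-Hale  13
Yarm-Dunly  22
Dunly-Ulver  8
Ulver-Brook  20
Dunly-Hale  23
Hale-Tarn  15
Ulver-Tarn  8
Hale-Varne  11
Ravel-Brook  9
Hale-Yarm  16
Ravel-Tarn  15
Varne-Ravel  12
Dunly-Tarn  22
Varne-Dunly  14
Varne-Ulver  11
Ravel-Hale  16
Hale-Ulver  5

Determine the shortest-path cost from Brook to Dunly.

Candidate routes:
Brook–Ravel–Varne–Dunly: 9+12+14 = 35
Brook–Hale–Dunly: 13+23 = 36
Brook–Hale–Ulver–Dunly: 13+5+8 = 26
Brook–Ulver–Dunly: 20+8 = 28
Cheapest is Brook–Hale–Ulver–Dunly at $26.

$26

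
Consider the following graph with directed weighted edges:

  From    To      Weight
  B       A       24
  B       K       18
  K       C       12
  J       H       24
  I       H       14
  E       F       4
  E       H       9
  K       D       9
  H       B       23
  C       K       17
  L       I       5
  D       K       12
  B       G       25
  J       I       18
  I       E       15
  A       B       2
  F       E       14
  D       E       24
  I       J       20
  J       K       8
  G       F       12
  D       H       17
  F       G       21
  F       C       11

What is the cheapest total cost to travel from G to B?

Candidate routes:
G - F - C - K - D - H - B: 12+11+17+9+17+23 = 89
G - F - E - H - B: 12+14+9+23 = 58
The minimum is 58 via G - F - E - H - B.

58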